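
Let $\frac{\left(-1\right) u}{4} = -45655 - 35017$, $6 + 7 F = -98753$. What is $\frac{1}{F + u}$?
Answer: $\frac{7}{2160057} \approx 3.2407 \cdot 10^{-6}$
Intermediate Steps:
$F = - \frac{98759}{7}$ ($F = - \frac{6}{7} + \frac{1}{7} \left(-98753\right) = - \frac{6}{7} - \frac{98753}{7} = - \frac{98759}{7} \approx -14108.0$)
$u = 322688$ ($u = - 4 \left(-45655 - 35017\right) = \left(-4\right) \left(-80672\right) = 322688$)
$\frac{1}{F + u} = \frac{1}{- \frac{98759}{7} + 322688} = \frac{1}{\frac{2160057}{7}} = \frac{7}{2160057}$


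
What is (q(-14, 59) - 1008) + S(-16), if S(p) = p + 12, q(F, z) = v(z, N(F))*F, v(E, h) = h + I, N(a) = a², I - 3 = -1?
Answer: -3784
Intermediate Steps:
I = 2 (I = 3 - 1 = 2)
v(E, h) = 2 + h (v(E, h) = h + 2 = 2 + h)
q(F, z) = F*(2 + F²) (q(F, z) = (2 + F²)*F = F*(2 + F²))
S(p) = 12 + p
(q(-14, 59) - 1008) + S(-16) = (-14*(2 + (-14)²) - 1008) + (12 - 16) = (-14*(2 + 196) - 1008) - 4 = (-14*198 - 1008) - 4 = (-2772 - 1008) - 4 = -3780 - 4 = -3784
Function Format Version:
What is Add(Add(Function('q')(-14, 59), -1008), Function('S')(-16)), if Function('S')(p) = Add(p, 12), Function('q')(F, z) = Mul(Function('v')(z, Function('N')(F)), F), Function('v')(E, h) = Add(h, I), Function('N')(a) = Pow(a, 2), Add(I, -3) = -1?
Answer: -3784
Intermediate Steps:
I = 2 (I = Add(3, -1) = 2)
Function('v')(E, h) = Add(2, h) (Function('v')(E, h) = Add(h, 2) = Add(2, h))
Function('q')(F, z) = Mul(F, Add(2, Pow(F, 2))) (Function('q')(F, z) = Mul(Add(2, Pow(F, 2)), F) = Mul(F, Add(2, Pow(F, 2))))
Function('S')(p) = Add(12, p)
Add(Add(Function('q')(-14, 59), -1008), Function('S')(-16)) = Add(Add(Mul(-14, Add(2, Pow(-14, 2))), -1008), Add(12, -16)) = Add(Add(Mul(-14, Add(2, 196)), -1008), -4) = Add(Add(Mul(-14, 198), -1008), -4) = Add(Add(-2772, -1008), -4) = Add(-3780, -4) = -3784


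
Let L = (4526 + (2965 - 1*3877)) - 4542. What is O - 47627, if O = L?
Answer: -48555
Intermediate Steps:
L = -928 (L = (4526 + (2965 - 3877)) - 4542 = (4526 - 912) - 4542 = 3614 - 4542 = -928)
O = -928
O - 47627 = -928 - 47627 = -48555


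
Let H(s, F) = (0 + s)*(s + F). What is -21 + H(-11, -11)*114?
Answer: 27567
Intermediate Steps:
H(s, F) = s*(F + s)
-21 + H(-11, -11)*114 = -21 - 11*(-11 - 11)*114 = -21 - 11*(-22)*114 = -21 + 242*114 = -21 + 27588 = 27567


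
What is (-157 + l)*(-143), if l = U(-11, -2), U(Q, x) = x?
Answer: 22737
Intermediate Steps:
l = -2
(-157 + l)*(-143) = (-157 - 2)*(-143) = -159*(-143) = 22737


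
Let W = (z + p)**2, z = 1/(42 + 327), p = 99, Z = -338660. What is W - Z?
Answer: 47446871284/136161 ≈ 3.4846e+5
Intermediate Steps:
z = 1/369 ≈ 0.0027100
W = 1334587024/136161 (W = (1/369 + 99)**2 = (36532/369)**2 = 1334587024/136161 ≈ 9801.5)
W - Z = 1334587024/136161 - 1*(-338660) = 1334587024/136161 + 338660 = 47446871284/136161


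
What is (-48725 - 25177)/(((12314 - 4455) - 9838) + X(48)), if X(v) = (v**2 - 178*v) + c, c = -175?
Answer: 12317/1399 ≈ 8.8041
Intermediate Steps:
X(v) = -175 + v**2 - 178*v (X(v) = (v**2 - 178*v) - 175 = -175 + v**2 - 178*v)
(-48725 - 25177)/(((12314 - 4455) - 9838) + X(48)) = (-48725 - 25177)/(((12314 - 4455) - 9838) + (-175 + 48**2 - 178*48)) = -73902/((7859 - 9838) + (-175 + 2304 - 8544)) = -73902/(-1979 - 6415) = -73902/(-8394) = -73902*(-1/8394) = 12317/1399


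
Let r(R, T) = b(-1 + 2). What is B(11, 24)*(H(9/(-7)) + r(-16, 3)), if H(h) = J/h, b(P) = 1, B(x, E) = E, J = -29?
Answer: 1696/3 ≈ 565.33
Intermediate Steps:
r(R, T) = 1
H(h) = -29/h
B(11, 24)*(H(9/(-7)) + r(-16, 3)) = 24*(-29/(9/(-7)) + 1) = 24*(-29/(9*(-⅐)) + 1) = 24*(-29/(-9/7) + 1) = 24*(-29*(-7/9) + 1) = 24*(203/9 + 1) = 24*(212/9) = 1696/3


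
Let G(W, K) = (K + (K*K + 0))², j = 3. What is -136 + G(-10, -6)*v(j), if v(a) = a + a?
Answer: 5264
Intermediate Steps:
G(W, K) = (K + K²)² (G(W, K) = (K + (K² + 0))² = (K + K²)²)
v(a) = 2*a
-136 + G(-10, -6)*v(j) = -136 + ((-6)²*(1 - 6)²)*(2*3) = -136 + (36*(-5)²)*6 = -136 + (36*25)*6 = -136 + 900*6 = -136 + 5400 = 5264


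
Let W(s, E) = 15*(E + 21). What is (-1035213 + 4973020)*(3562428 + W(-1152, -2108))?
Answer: 13904880867261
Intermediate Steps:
W(s, E) = 315 + 15*E (W(s, E) = 15*(21 + E) = 315 + 15*E)
(-1035213 + 4973020)*(3562428 + W(-1152, -2108)) = (-1035213 + 4973020)*(3562428 + (315 + 15*(-2108))) = 3937807*(3562428 + (315 - 31620)) = 3937807*(3562428 - 31305) = 3937807*3531123 = 13904880867261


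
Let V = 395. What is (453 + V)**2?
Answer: 719104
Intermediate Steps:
(453 + V)**2 = (453 + 395)**2 = 848**2 = 719104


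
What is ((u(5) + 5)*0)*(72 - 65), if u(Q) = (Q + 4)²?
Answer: 0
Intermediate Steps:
u(Q) = (4 + Q)²
((u(5) + 5)*0)*(72 - 65) = (((4 + 5)² + 5)*0)*(72 - 65) = ((9² + 5)*0)*7 = ((81 + 5)*0)*7 = (86*0)*7 = 0*7 = 0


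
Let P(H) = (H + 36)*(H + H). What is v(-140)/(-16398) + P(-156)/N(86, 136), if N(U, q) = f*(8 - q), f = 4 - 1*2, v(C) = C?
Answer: -4796135/32796 ≈ -146.24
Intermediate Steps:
P(H) = 2*H*(36 + H) (P(H) = (36 + H)*(2*H) = 2*H*(36 + H))
f = 2 (f = 4 - 2 = 2)
N(U, q) = 16 - 2*q (N(U, q) = 2*(8 - q) = 16 - 2*q)
v(-140)/(-16398) + P(-156)/N(86, 136) = -140/(-16398) + (2*(-156)*(36 - 156))/(16 - 2*136) = -140*(-1/16398) + (2*(-156)*(-120))/(16 - 272) = 70/8199 + 37440/(-256) = 70/8199 + 37440*(-1/256) = 70/8199 - 585/4 = -4796135/32796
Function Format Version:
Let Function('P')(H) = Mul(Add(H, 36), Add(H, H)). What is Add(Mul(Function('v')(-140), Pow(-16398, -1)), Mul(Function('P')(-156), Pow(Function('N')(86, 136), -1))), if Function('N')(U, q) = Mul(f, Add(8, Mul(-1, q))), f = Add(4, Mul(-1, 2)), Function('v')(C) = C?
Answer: Rational(-4796135, 32796) ≈ -146.24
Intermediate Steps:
Function('P')(H) = Mul(2, H, Add(36, H)) (Function('P')(H) = Mul(Add(36, H), Mul(2, H)) = Mul(2, H, Add(36, H)))
f = 2 (f = Add(4, -2) = 2)
Function('N')(U, q) = Add(16, Mul(-2, q)) (Function('N')(U, q) = Mul(2, Add(8, Mul(-1, q))) = Add(16, Mul(-2, q)))
Add(Mul(Function('v')(-140), Pow(-16398, -1)), Mul(Function('P')(-156), Pow(Function('N')(86, 136), -1))) = Add(Mul(-140, Pow(-16398, -1)), Mul(Mul(2, -156, Add(36, -156)), Pow(Add(16, Mul(-2, 136)), -1))) = Add(Mul(-140, Rational(-1, 16398)), Mul(Mul(2, -156, -120), Pow(Add(16, -272), -1))) = Add(Rational(70, 8199), Mul(37440, Pow(-256, -1))) = Add(Rational(70, 8199), Mul(37440, Rational(-1, 256))) = Add(Rational(70, 8199), Rational(-585, 4)) = Rational(-4796135, 32796)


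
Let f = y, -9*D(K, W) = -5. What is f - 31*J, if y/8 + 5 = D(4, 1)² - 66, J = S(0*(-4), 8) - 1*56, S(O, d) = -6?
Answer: 109874/81 ≈ 1356.5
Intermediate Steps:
D(K, W) = 5/9 (D(K, W) = -⅑*(-5) = 5/9)
J = -62 (J = -6 - 1*56 = -6 - 56 = -62)
y = -45808/81 (y = -40 + 8*((5/9)² - 66) = -40 + 8*(25/81 - 66) = -40 + 8*(-5321/81) = -40 - 42568/81 = -45808/81 ≈ -565.53)
f = -45808/81 ≈ -565.53
f - 31*J = -45808/81 - 31*(-62) = -45808/81 + 1922 = 109874/81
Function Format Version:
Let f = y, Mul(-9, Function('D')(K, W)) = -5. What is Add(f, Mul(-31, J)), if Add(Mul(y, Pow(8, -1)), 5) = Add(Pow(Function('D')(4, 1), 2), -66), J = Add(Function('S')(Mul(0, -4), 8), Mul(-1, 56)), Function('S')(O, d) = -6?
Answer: Rational(109874, 81) ≈ 1356.5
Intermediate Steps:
Function('D')(K, W) = Rational(5, 9) (Function('D')(K, W) = Mul(Rational(-1, 9), -5) = Rational(5, 9))
J = -62 (J = Add(-6, Mul(-1, 56)) = Add(-6, -56) = -62)
y = Rational(-45808, 81) (y = Add(-40, Mul(8, Add(Pow(Rational(5, 9), 2), -66))) = Add(-40, Mul(8, Add(Rational(25, 81), -66))) = Add(-40, Mul(8, Rational(-5321, 81))) = Add(-40, Rational(-42568, 81)) = Rational(-45808, 81) ≈ -565.53)
f = Rational(-45808, 81) ≈ -565.53
Add(f, Mul(-31, J)) = Add(Rational(-45808, 81), Mul(-31, -62)) = Add(Rational(-45808, 81), 1922) = Rational(109874, 81)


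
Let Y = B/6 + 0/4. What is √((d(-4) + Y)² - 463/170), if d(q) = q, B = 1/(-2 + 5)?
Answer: √30045715/1530 ≈ 3.5826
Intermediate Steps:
B = ⅓ (B = 1/3 = ⅓ ≈ 0.33333)
Y = 1/18 (Y = (⅓)/6 + 0/4 = (⅓)*(⅙) + 0*(¼) = 1/18 + 0 = 1/18 ≈ 0.055556)
√((d(-4) + Y)² - 463/170) = √((-4 + 1/18)² - 463/170) = √((-71/18)² - 463*1/170) = √(5041/324 - 463/170) = √(353479/27540) = √30045715/1530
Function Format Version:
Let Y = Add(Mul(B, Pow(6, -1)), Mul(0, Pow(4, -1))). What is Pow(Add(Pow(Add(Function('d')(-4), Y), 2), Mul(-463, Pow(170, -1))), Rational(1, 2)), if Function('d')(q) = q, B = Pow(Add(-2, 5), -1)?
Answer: Mul(Rational(1, 1530), Pow(30045715, Rational(1, 2))) ≈ 3.5826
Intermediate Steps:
B = Rational(1, 3) (B = Pow(3, -1) = Rational(1, 3) ≈ 0.33333)
Y = Rational(1, 18) (Y = Add(Mul(Rational(1, 3), Pow(6, -1)), Mul(0, Pow(4, -1))) = Add(Mul(Rational(1, 3), Rational(1, 6)), Mul(0, Rational(1, 4))) = Add(Rational(1, 18), 0) = Rational(1, 18) ≈ 0.055556)
Pow(Add(Pow(Add(Function('d')(-4), Y), 2), Mul(-463, Pow(170, -1))), Rational(1, 2)) = Pow(Add(Pow(Add(-4, Rational(1, 18)), 2), Mul(-463, Pow(170, -1))), Rational(1, 2)) = Pow(Add(Pow(Rational(-71, 18), 2), Mul(-463, Rational(1, 170))), Rational(1, 2)) = Pow(Add(Rational(5041, 324), Rational(-463, 170)), Rational(1, 2)) = Pow(Rational(353479, 27540), Rational(1, 2)) = Mul(Rational(1, 1530), Pow(30045715, Rational(1, 2)))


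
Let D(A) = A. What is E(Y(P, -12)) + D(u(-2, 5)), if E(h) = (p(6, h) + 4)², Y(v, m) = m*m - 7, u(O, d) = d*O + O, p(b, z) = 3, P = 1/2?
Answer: 37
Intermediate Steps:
P = ½ ≈ 0.50000
u(O, d) = O + O*d (u(O, d) = O*d + O = O + O*d)
Y(v, m) = -7 + m² (Y(v, m) = m² - 7 = -7 + m²)
E(h) = 49 (E(h) = (3 + 4)² = 7² = 49)
E(Y(P, -12)) + D(u(-2, 5)) = 49 - 2*(1 + 5) = 49 - 2*6 = 49 - 12 = 37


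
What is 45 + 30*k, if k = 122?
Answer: 3705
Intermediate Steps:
45 + 30*k = 45 + 30*122 = 45 + 3660 = 3705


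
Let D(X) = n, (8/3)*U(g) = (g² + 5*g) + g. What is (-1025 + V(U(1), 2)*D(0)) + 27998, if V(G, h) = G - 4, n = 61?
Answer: 215113/8 ≈ 26889.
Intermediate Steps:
U(g) = 3*g²/8 + 9*g/4 (U(g) = 3*((g² + 5*g) + g)/8 = 3*(g² + 6*g)/8 = 3*g²/8 + 9*g/4)
D(X) = 61
V(G, h) = -4 + G
(-1025 + V(U(1), 2)*D(0)) + 27998 = (-1025 + (-4 + (3/8)*1*(6 + 1))*61) + 27998 = (-1025 + (-4 + (3/8)*1*7)*61) + 27998 = (-1025 + (-4 + 21/8)*61) + 27998 = (-1025 - 11/8*61) + 27998 = (-1025 - 671/8) + 27998 = -8871/8 + 27998 = 215113/8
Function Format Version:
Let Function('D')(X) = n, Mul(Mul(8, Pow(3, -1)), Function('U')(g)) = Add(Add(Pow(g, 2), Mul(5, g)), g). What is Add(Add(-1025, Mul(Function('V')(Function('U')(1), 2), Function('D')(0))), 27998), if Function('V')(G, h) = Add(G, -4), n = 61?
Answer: Rational(215113, 8) ≈ 26889.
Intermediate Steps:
Function('U')(g) = Add(Mul(Rational(3, 8), Pow(g, 2)), Mul(Rational(9, 4), g)) (Function('U')(g) = Mul(Rational(3, 8), Add(Add(Pow(g, 2), Mul(5, g)), g)) = Mul(Rational(3, 8), Add(Pow(g, 2), Mul(6, g))) = Add(Mul(Rational(3, 8), Pow(g, 2)), Mul(Rational(9, 4), g)))
Function('D')(X) = 61
Function('V')(G, h) = Add(-4, G)
Add(Add(-1025, Mul(Function('V')(Function('U')(1), 2), Function('D')(0))), 27998) = Add(Add(-1025, Mul(Add(-4, Mul(Rational(3, 8), 1, Add(6, 1))), 61)), 27998) = Add(Add(-1025, Mul(Add(-4, Mul(Rational(3, 8), 1, 7)), 61)), 27998) = Add(Add(-1025, Mul(Add(-4, Rational(21, 8)), 61)), 27998) = Add(Add(-1025, Mul(Rational(-11, 8), 61)), 27998) = Add(Add(-1025, Rational(-671, 8)), 27998) = Add(Rational(-8871, 8), 27998) = Rational(215113, 8)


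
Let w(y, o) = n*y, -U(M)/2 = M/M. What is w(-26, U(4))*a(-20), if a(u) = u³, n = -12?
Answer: -2496000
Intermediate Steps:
U(M) = -2 (U(M) = -2*M/M = -2*1 = -2)
w(y, o) = -12*y
w(-26, U(4))*a(-20) = -12*(-26)*(-20)³ = 312*(-8000) = -2496000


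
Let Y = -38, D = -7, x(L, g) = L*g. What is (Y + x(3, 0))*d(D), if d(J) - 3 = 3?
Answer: -228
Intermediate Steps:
d(J) = 6 (d(J) = 3 + 3 = 6)
(Y + x(3, 0))*d(D) = (-38 + 3*0)*6 = (-38 + 0)*6 = -38*6 = -228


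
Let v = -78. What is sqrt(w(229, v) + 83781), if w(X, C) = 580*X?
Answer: sqrt(216601) ≈ 465.40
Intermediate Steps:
sqrt(w(229, v) + 83781) = sqrt(580*229 + 83781) = sqrt(132820 + 83781) = sqrt(216601)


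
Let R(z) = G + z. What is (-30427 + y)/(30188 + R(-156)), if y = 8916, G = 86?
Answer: -21511/30118 ≈ -0.71422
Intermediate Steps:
R(z) = 86 + z
(-30427 + y)/(30188 + R(-156)) = (-30427 + 8916)/(30188 + (86 - 156)) = -21511/(30188 - 70) = -21511/30118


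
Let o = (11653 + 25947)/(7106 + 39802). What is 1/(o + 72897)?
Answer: 11727/854872519 ≈ 1.3718e-5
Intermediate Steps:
o = 9400/11727 (o = 37600/46908 = 37600*(1/46908) = 9400/11727 ≈ 0.80157)
1/(o + 72897) = 1/(9400/11727 + 72897) = 1/(854872519/11727) = 11727/854872519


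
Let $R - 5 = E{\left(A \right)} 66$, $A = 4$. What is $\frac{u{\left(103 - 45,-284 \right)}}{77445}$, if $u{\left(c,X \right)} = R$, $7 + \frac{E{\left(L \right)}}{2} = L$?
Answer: $- \frac{391}{77445} \approx -0.0050487$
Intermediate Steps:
$E{\left(L \right)} = -14 + 2 L$
$R = -391$ ($R = 5 + \left(-14 + 2 \cdot 4\right) 66 = 5 + \left(-14 + 8\right) 66 = 5 - 396 = -391$)
$u{\left(c,X \right)} = -391$
$\frac{u{\left(103 - 45,-284 \right)}}{77445} = - \frac{391}{77445}$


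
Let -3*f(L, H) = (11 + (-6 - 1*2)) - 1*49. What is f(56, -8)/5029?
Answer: 46/15087 ≈ 0.0030490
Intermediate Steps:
f(L, H) = 46/3 (f(L, H) = -((11 + (-6 - 1*2)) - 1*49)/3 = -((11 + (-6 - 2)) - 49)/3 = -((11 - 8) - 49)/3 = -(3 - 49)/3 = -⅓*(-46) = 46/3)
f(56, -8)/5029 = (46/3)/5029 = (46/3)*(1/5029) = 46/15087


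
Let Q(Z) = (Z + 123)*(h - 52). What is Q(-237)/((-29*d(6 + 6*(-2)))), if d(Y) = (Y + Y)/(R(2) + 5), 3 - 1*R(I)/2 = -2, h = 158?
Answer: -15105/29 ≈ -520.86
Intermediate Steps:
R(I) = 10 (R(I) = 6 - 2*(-2) = 6 + 4 = 10)
Q(Z) = 13038 + 106*Z (Q(Z) = (Z + 123)*(158 - 52) = (123 + Z)*106 = 13038 + 106*Z)
d(Y) = 2*Y/15 (d(Y) = (Y + Y)/(10 + 5) = (2*Y)/15 = (2*Y)*(1/15) = 2*Y/15)
Q(-237)/((-29*d(6 + 6*(-2)))) = (13038 + 106*(-237))/((-58*(6 + 6*(-2))/15)) = (13038 - 25122)/((-58*(6 - 12)/15)) = -12084/((-58*(-6)/15)) = -12084/((-29*(-⅘))) = -12084/116/5 = -12084*5/116 = -15105/29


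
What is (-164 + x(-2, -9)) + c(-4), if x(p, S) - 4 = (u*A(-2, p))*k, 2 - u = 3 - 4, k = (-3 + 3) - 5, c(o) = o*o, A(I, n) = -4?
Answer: -84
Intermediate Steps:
c(o) = o**2
k = -5 (k = 0 - 5 = -5)
u = 3 (u = 2 - (3 - 4) = 2 - 1*(-1) = 2 + 1 = 3)
x(p, S) = 64 (x(p, S) = 4 + (3*(-4))*(-5) = 4 - 12*(-5) = 4 + 60 = 64)
(-164 + x(-2, -9)) + c(-4) = (-164 + 64) + (-4)**2 = -100 + 16 = -84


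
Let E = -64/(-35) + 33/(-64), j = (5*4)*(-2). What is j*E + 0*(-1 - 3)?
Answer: -2941/56 ≈ -52.518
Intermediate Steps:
j = -40 (j = 20*(-2) = -40)
E = 2941/2240 (E = -64*(-1/35) + 33*(-1/64) = 64/35 - 33/64 = 2941/2240 ≈ 1.3129)
j*E + 0*(-1 - 3) = -40*2941/2240 + 0*(-1 - 3) = -2941/56 + 0*(-4) = -2941/56 + 0 = -2941/56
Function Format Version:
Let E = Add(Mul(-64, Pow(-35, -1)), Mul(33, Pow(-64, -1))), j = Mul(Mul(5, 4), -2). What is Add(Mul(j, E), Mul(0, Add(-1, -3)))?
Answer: Rational(-2941, 56) ≈ -52.518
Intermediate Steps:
j = -40 (j = Mul(20, -2) = -40)
E = Rational(2941, 2240) (E = Add(Mul(-64, Rational(-1, 35)), Mul(33, Rational(-1, 64))) = Add(Rational(64, 35), Rational(-33, 64)) = Rational(2941, 2240) ≈ 1.3129)
Add(Mul(j, E), Mul(0, Add(-1, -3))) = Add(Mul(-40, Rational(2941, 2240)), Mul(0, Add(-1, -3))) = Add(Rational(-2941, 56), Mul(0, -4)) = Add(Rational(-2941, 56), 0) = Rational(-2941, 56)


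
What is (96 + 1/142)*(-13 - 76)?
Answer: -1213337/142 ≈ -8544.6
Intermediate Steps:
(96 + 1/142)*(-13 - 76) = (96 + 1/142)*(-89) = (13633/142)*(-89) = -1213337/142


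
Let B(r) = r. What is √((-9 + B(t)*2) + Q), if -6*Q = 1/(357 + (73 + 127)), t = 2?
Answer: I*√55848162/3342 ≈ 2.2361*I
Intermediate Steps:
Q = -1/3342 (Q = -1/(6*(357 + (73 + 127))) = -1/(6*(357 + 200)) = -⅙/557 = -⅙*1/557 = -1/3342 ≈ -0.00029922)
√((-9 + B(t)*2) + Q) = √((-9 + 2*2) - 1/3342) = √((-9 + 4) - 1/3342) = √(-5 - 1/3342) = √(-16711/3342) = I*√55848162/3342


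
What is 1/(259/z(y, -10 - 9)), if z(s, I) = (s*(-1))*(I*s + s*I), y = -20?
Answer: 15200/259 ≈ 58.687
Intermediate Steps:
z(s, I) = -2*I*s**2 (z(s, I) = (-s)*(I*s + I*s) = (-s)*(2*I*s) = -2*I*s**2)
1/(259/z(y, -10 - 9)) = 1/(259/((-2*(-10 - 9)*(-20)**2))) = 1/(259/((-2*(-19)*400))) = 1/(259/15200) = 15200/259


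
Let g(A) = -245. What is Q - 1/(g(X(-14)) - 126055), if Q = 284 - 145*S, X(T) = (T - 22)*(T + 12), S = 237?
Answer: -4304430299/126300 ≈ -34081.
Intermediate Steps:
X(T) = (-22 + T)*(12 + T)
Q = -34081 (Q = 284 - 145*237 = 284 - 34365 = -34081)
Q - 1/(g(X(-14)) - 126055) = -34081 - 1/(-245 - 126055) = -34081 - 1/(-126300) = -34081 - 1*(-1/126300) = -34081 + 1/126300 = -4304430299/126300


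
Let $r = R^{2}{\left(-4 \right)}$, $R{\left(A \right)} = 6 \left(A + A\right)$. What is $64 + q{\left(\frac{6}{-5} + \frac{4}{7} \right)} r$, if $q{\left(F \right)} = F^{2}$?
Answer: $\frac{1193536}{1225} \approx 974.32$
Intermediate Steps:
$R{\left(A \right)} = 12 A$ ($R{\left(A \right)} = 6 \cdot 2 A = 12 A$)
$r = 2304$ ($r = \left(12 \left(-4\right)\right)^{2} = \left(-48\right)^{2} = 2304$)
$64 + q{\left(\frac{6}{-5} + \frac{4}{7} \right)} r = 64 + \left(\frac{6}{-5} + \frac{4}{7}\right)^{2} \cdot 2304 = 64 + \left(6 \left(- \frac{1}{5}\right) + 4 \cdot \frac{1}{7}\right)^{2} \cdot 2304 = 64 + \left(- \frac{6}{5} + \frac{4}{7}\right)^{2} \cdot 2304 = 64 + \left(- \frac{22}{35}\right)^{2} \cdot 2304 = 64 + \frac{484}{1225} \cdot 2304 = 64 + \frac{1115136}{1225} = \frac{1193536}{1225}$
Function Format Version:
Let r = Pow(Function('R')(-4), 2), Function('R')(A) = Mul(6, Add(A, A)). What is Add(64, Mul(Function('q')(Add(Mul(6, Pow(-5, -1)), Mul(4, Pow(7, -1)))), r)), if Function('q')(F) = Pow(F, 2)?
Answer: Rational(1193536, 1225) ≈ 974.32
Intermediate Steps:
Function('R')(A) = Mul(12, A) (Function('R')(A) = Mul(6, Mul(2, A)) = Mul(12, A))
r = 2304 (r = Pow(Mul(12, -4), 2) = Pow(-48, 2) = 2304)
Add(64, Mul(Function('q')(Add(Mul(6, Pow(-5, -1)), Mul(4, Pow(7, -1)))), r)) = Add(64, Mul(Pow(Add(Mul(6, Pow(-5, -1)), Mul(4, Pow(7, -1))), 2), 2304)) = Add(64, Mul(Pow(Add(Mul(6, Rational(-1, 5)), Mul(4, Rational(1, 7))), 2), 2304)) = Add(64, Mul(Pow(Add(Rational(-6, 5), Rational(4, 7)), 2), 2304)) = Add(64, Mul(Pow(Rational(-22, 35), 2), 2304)) = Add(64, Mul(Rational(484, 1225), 2304)) = Add(64, Rational(1115136, 1225)) = Rational(1193536, 1225)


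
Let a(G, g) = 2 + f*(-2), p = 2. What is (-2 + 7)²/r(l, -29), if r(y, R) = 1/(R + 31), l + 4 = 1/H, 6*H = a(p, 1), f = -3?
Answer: 50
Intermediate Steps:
a(G, g) = 8 (a(G, g) = 2 - 3*(-2) = 2 + 6 = 8)
H = 4/3 (H = (⅙)*8 = 4/3 ≈ 1.3333)
l = -13/4 (l = -4 + 1/(4/3) = -4 + ¾ = -13/4 ≈ -3.2500)
r(y, R) = 1/(31 + R)
(-2 + 7)²/r(l, -29) = (-2 + 7)²/(1/(31 - 29)) = 5²/(1/2) = 25/(½) = 25*2 = 50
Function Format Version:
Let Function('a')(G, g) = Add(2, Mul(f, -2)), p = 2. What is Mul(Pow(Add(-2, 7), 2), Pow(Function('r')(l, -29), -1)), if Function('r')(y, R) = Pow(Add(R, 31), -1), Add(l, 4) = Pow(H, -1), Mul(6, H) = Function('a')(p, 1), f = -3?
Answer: 50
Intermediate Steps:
Function('a')(G, g) = 8 (Function('a')(G, g) = Add(2, Mul(-3, -2)) = Add(2, 6) = 8)
H = Rational(4, 3) (H = Mul(Rational(1, 6), 8) = Rational(4, 3) ≈ 1.3333)
l = Rational(-13, 4) (l = Add(-4, Pow(Rational(4, 3), -1)) = Add(-4, Rational(3, 4)) = Rational(-13, 4) ≈ -3.2500)
Function('r')(y, R) = Pow(Add(31, R), -1)
Mul(Pow(Add(-2, 7), 2), Pow(Function('r')(l, -29), -1)) = Mul(Pow(Add(-2, 7), 2), Pow(Pow(Add(31, -29), -1), -1)) = Mul(Pow(5, 2), Pow(Pow(2, -1), -1)) = Mul(25, Pow(Rational(1, 2), -1)) = Mul(25, 2) = 50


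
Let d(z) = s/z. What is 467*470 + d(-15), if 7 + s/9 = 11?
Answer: 1097438/5 ≈ 2.1949e+5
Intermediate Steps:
s = 36 (s = -63 + 9*11 = -63 + 99 = 36)
d(z) = 36/z
467*470 + d(-15) = 467*470 + 36/(-15) = 219490 + 36*(-1/15) = 219490 - 12/5 = 1097438/5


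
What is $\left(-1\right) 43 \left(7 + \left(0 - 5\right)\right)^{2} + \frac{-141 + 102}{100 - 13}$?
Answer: $- \frac{5001}{29} \approx -172.45$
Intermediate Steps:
$\left(-1\right) 43 \left(7 + \left(0 - 5\right)\right)^{2} + \frac{-141 + 102}{100 - 13} = - 43 \left(7 - 5\right)^{2} - \frac{39}{87} = - 43 \cdot 2^{2} - \frac{13}{29} = \left(-43\right) 4 - \frac{13}{29} = -172 - \frac{13}{29} = - \frac{5001}{29}$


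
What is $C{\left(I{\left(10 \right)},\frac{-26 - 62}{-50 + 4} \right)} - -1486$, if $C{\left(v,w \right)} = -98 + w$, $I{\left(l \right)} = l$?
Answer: $\frac{31968}{23} \approx 1389.9$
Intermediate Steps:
$C{\left(I{\left(10 \right)},\frac{-26 - 62}{-50 + 4} \right)} - -1486 = \left(-98 + \frac{-26 - 62}{-50 + 4}\right) - -1486 = \left(-98 - \frac{88}{-46}\right) + 1486 = \left(-98 - - \frac{44}{23}\right) + 1486 = \left(-98 + \frac{44}{23}\right) + 1486 = - \frac{2210}{23} + 1486 = \frac{31968}{23}$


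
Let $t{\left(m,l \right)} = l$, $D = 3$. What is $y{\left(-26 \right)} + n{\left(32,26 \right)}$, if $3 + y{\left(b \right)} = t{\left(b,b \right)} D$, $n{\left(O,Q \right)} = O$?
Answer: $-49$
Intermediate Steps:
$y{\left(b \right)} = -3 + 3 b$ ($y{\left(b \right)} = -3 + b 3 = -3 + 3 b$)
$y{\left(-26 \right)} + n{\left(32,26 \right)} = \left(-3 + 3 \left(-26\right)\right) + 32 = \left(-3 - 78\right) + 32 = -81 + 32 = -49$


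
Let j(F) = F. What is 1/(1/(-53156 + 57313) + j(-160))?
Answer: -4157/665119 ≈ -0.0062500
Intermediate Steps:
1/(1/(-53156 + 57313) + j(-160)) = 1/(1/(-53156 + 57313) - 160) = 1/(1/4157 - 160) = 1/(-665119/4157) = -4157/665119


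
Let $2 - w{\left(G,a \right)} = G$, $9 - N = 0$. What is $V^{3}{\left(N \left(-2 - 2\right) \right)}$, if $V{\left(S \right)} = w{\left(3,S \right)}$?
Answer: $-1$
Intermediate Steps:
$N = 9$ ($N = 9 - 0 = 9 + 0 = 9$)
$w{\left(G,a \right)} = 2 - G$
$V{\left(S \right)} = -1$ ($V{\left(S \right)} = 2 - 3 = -1$)
$V^{3}{\left(N \left(-2 - 2\right) \right)} = \left(-1\right)^{3} = -1$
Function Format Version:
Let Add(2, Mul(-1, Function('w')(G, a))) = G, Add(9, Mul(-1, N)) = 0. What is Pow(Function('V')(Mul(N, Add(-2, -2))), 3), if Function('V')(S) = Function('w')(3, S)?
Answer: -1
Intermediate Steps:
N = 9 (N = Add(9, Mul(-1, 0)) = Add(9, 0) = 9)
Function('w')(G, a) = Add(2, Mul(-1, G))
Function('V')(S) = -1 (Function('V')(S) = Add(2, Mul(-1, 3)) = Add(2, -3) = -1)
Pow(Function('V')(Mul(N, Add(-2, -2))), 3) = Pow(-1, 3) = -1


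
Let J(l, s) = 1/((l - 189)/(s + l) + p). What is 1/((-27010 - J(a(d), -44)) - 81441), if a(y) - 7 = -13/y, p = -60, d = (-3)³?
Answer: -1871/202911787 ≈ -9.2208e-6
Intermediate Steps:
d = -27
a(y) = 7 - 13/y
J(l, s) = 1/(-60 + (-189 + l)/(l + s)) (J(l, s) = 1/((l - 189)/(s + l) - 60) = 1/((-189 + l)/(l + s) - 60) = 1/(-60 + (-189 + l)/(l + s)))
1/((-27010 - J(a(d), -44)) - 81441) = 1/((-27010 - ((7 - 13/(-27)) - 44)/(-189 - 60*(-44) - 59*(7 - 13/(-27)))) - 81441) = 1/((-27010 - ((7 - 13*(-1/27)) - 44)/(-189 + 2640 - 59*(7 - 13*(-1/27)))) - 81441) = 1/((-27010 - ((7 + 13/27) - 44)/(-189 + 2640 - 59*(7 + 13/27))) - 81441) = 1/((-27010 - (202/27 - 44)/(-189 + 2640 - 59*202/27)) - 81441) = 1/((-27010 - (-986)/((-189 + 2640 - 11918/27)*27)) - 81441) = 1/((-27010 - (-986)/(54259/27*27)) - 81441) = 1/((-27010 - 27*(-986)/(54259*27)) - 81441) = 1/((-27010 - 1*(-34/1871)) - 81441) = 1/((-27010 + 34/1871) - 81441) = 1/(-50535676/1871 - 81441) = 1/(-202911787/1871) = -1871/202911787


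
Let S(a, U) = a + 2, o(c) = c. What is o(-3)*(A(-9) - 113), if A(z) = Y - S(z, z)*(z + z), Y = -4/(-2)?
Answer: 711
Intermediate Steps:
S(a, U) = 2 + a
Y = 2 (Y = -4*(-½) = 2)
A(z) = 2 - 2*z*(2 + z) (A(z) = 2 - (2 + z)*(z + z) = 2 - (2 + z)*2*z = 2 - 2*z*(2 + z))
o(-3)*(A(-9) - 113) = -3*((2 - 2*(-9)*(2 - 9)) - 113) = -3*((2 - 2*(-9)*(-7)) - 113) = -3*((2 - 126) - 113) = -3*(-124 - 113) = -3*(-237) = 711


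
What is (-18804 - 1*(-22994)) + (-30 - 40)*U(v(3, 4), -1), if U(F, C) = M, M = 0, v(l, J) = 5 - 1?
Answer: 4190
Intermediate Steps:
v(l, J) = 4
U(F, C) = 0
(-18804 - 1*(-22994)) + (-30 - 40)*U(v(3, 4), -1) = (-18804 - 1*(-22994)) + (-30 - 40)*0 = (-18804 + 22994) - 70*0 = 4190 + 0 = 4190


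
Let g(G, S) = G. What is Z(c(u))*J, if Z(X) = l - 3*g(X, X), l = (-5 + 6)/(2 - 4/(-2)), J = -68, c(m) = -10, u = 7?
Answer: -2057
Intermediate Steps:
l = 1/4 (l = 1/(2 - 4*(-1/2)) = 1/(2 + 2) = 1/4 ≈ 0.25000)
Z(X) = 1/4 - 3*X
Z(c(u))*J = (1/4 - 3*(-10))*(-68) = (1/4 + 30)*(-68) = (121/4)*(-68) = -2057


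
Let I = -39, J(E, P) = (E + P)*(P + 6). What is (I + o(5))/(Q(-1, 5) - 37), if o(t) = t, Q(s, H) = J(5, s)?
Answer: 2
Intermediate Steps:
J(E, P) = (6 + P)*(E + P) (J(E, P) = (E + P)*(6 + P) = (6 + P)*(E + P))
Q(s, H) = 30 + s**2 + 11*s (Q(s, H) = s**2 + 6*5 + 6*s + 5*s = s**2 + 30 + 6*s + 5*s = 30 + s**2 + 11*s)
(I + o(5))/(Q(-1, 5) - 37) = (-39 + 5)/((30 + (-1)**2 + 11*(-1)) - 37) = -34/((30 + 1 - 11) - 37) = -34/(20 - 37) = -34/(-17) = -1/17*(-34) = 2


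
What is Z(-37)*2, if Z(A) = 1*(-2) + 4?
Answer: 4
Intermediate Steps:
Z(A) = 2 (Z(A) = -2 + 4 = 2)
Z(-37)*2 = 2*2 = 4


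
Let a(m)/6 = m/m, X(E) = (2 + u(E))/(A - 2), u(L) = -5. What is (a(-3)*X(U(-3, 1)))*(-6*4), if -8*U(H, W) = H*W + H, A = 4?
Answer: 216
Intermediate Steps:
U(H, W) = -H/8 - H*W/8 (U(H, W) = -(H*W + H)/8 = -(H + H*W)/8 = -H/8 - H*W/8)
X(E) = -3/2 (X(E) = (2 - 5)/(4 - 2) = -3/2)
a(m) = 6 (a(m) = 6*(m/m) = 6*1 = 6)
(a(-3)*X(U(-3, 1)))*(-6*4) = (6*(-3/2))*(-6*4) = -9*(-24) = 216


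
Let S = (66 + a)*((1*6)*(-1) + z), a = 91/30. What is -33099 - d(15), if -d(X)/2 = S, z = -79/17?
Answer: -8815096/255 ≈ -34569.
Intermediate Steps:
z = -79/17 (z = -79*1/17 = -79/17 ≈ -4.6471)
a = 91/30 (a = 91*(1/30) = 91/30 ≈ 3.0333)
S = -374851/510 (S = (66 + 91/30)*((1*6)*(-1) - 79/17) = 2071*(6*(-1) - 79/17)/30 = 2071*(-6 - 79/17)/30 = (2071/30)*(-181/17) = -374851/510 ≈ -735.00)
d(X) = 374851/255 (d(X) = -2*(-374851/510) = 374851/255)
-33099 - d(15) = -33099 - 1*374851/255 = -33099 - 374851/255 = -8815096/255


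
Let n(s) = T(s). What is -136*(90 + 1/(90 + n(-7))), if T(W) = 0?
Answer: -550868/45 ≈ -12242.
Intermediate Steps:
n(s) = 0
-136*(90 + 1/(90 + n(-7))) = -136*(90 + 1/(90 + 0)) = -136*(90 + 1/90) = -136*8101/90 = -550868/45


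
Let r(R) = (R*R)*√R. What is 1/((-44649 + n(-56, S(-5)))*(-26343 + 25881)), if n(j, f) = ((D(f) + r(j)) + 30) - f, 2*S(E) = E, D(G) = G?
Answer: 14873/391404388298 + 448*I*√14/83872368921 ≈ 3.7999e-8 + 1.9986e-8*I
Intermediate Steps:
r(R) = R^(5/2) (r(R) = R²*√R = R^(5/2))
S(E) = E/2
n(j, f) = 30 + j^(5/2) (n(j, f) = ((f + j^(5/2)) + 30) - f = (30 + f + j^(5/2)) - f = 30 + j^(5/2))
1/((-44649 + n(-56, S(-5)))*(-26343 + 25881)) = 1/((-44649 + (30 + (-56)^(5/2)))*(-26343 + 25881)) = 1/((-44649 + (30 + 6272*I*√14))*(-462)) = 1/((-44619 + 6272*I*√14)*(-462)) = 1/(20613978 - 2897664*I*√14)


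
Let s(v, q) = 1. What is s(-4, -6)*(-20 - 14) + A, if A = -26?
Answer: -60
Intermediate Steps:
s(-4, -6)*(-20 - 14) + A = 1*(-20 - 14) - 26 = 1*(-34) - 26 = -34 - 26 = -60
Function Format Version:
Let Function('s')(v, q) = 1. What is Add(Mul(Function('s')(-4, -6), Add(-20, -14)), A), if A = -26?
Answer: -60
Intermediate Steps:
Add(Mul(Function('s')(-4, -6), Add(-20, -14)), A) = Add(Mul(1, Add(-20, -14)), -26) = Add(Mul(1, -34), -26) = Add(-34, -26) = -60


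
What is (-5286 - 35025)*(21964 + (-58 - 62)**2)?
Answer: -1465869204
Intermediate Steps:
(-5286 - 35025)*(21964 + (-58 - 62)**2) = -40311*(21964 + (-120)**2) = -40311*(21964 + 14400) = -40311*36364 = -1465869204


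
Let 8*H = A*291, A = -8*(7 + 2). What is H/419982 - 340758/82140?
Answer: -1990657653/479129465 ≈ -4.1547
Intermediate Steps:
A = -72 (A = -8*9 = -72)
H = -2619 (H = (-72*291)/8 = (⅛)*(-20952) = -2619)
H/419982 - 340758/82140 = -2619/419982 - 340758/82140 = -2619*1/419982 - 340758*1/82140 = -873/139994 - 56793/13690 = -1990657653/479129465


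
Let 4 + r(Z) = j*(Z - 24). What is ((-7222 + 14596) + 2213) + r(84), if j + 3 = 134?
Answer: 17443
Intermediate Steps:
j = 131 (j = -3 + 134 = 131)
r(Z) = -3148 + 131*Z (r(Z) = -4 + 131*(Z - 24) = -4 + 131*(-24 + Z) = -4 + (-3144 + 131*Z) = -3148 + 131*Z)
((-7222 + 14596) + 2213) + r(84) = ((-7222 + 14596) + 2213) + (-3148 + 131*84) = (7374 + 2213) + (-3148 + 11004) = 9587 + 7856 = 17443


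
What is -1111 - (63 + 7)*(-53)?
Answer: 2599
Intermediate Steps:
-1111 - (63 + 7)*(-53) = -1111 - 70*(-53) = -1111 - 1*(-3710) = -1111 + 3710 = 2599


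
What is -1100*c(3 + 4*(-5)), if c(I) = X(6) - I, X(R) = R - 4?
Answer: -20900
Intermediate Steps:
X(R) = -4 + R
c(I) = 2 - I (c(I) = (-4 + 6) - I = 2 - I)
-1100*c(3 + 4*(-5)) = -1100*(2 - (3 + 4*(-5))) = -1100*(2 - (3 - 20)) = -1100*(2 - 1*(-17)) = -1100*(2 + 17) = -1100*19 = -20900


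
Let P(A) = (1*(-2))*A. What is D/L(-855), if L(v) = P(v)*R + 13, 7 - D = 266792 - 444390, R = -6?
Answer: -177605/10247 ≈ -17.332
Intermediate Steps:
D = 177605 (D = 7 - (266792 - 444390) = 7 - 1*(-177598) = 7 + 177598 = 177605)
P(A) = -2*A
L(v) = 13 + 12*v (L(v) = -2*v*(-6) + 13 = 12*v + 13 = 13 + 12*v)
D/L(-855) = 177605/(13 + 12*(-855)) = 177605/(13 - 10260) = 177605/(-10247) = 177605*(-1/10247) = -177605/10247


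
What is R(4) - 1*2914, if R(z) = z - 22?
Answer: -2932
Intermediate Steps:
R(z) = -22 + z
R(4) - 1*2914 = (-22 + 4) - 1*2914 = -18 - 2914 = -2932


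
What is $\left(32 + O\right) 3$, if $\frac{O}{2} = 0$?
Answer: $96$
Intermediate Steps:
$O = 0$ ($O = 2 \cdot 0 = 0$)
$\left(32 + O\right) 3 = \left(32 + 0\right) 3 = 32 \cdot 3 = 96$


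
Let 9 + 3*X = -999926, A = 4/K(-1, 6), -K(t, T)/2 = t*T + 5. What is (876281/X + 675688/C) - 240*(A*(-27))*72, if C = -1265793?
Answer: 1181055987055181821/1265710723455 ≈ 9.3312e+5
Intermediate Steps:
K(t, T) = -10 - 2*T*t (K(t, T) = -2*(t*T + 5) = -2*(T*t + 5) = -2*(5 + T*t) = -10 - 2*T*t)
A = 2 (A = 4/(-10 - 2*6*(-1)) = 4/(-10 + 12) = 4/2 = 4*(½) = 2)
X = -999935/3 (X = -3 + (⅓)*(-999926) = -3 - 999926/3 = -999935/3 ≈ -3.3331e+5)
(876281/X + 675688/C) - 240*(A*(-27))*72 = (876281/(-999935/3) + 675688/(-1265793)) - 240*(2*(-27))*72 = (876281*(-3/999935) + 675688*(-1/1265793)) - 240*(-54)*72 = (-2628843/999935 - 675688/1265793) - (-12960)*72 = -4003215147779/1265710723455 - 1*(-933120) = -4003215147779/1265710723455 + 933120 = 1181055987055181821/1265710723455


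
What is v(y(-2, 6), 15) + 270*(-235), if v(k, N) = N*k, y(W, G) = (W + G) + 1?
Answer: -63375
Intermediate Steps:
y(W, G) = 1 + G + W (y(W, G) = (G + W) + 1 = 1 + G + W)
v(y(-2, 6), 15) + 270*(-235) = 15*(1 + 6 - 2) + 270*(-235) = 15*5 - 63450 = 75 - 63450 = -63375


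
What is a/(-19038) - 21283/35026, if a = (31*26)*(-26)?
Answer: 164409551/333412494 ≈ 0.49311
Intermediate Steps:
a = -20956 (a = 806*(-26) = -20956)
a/(-19038) - 21283/35026 = -20956/(-19038) - 21283/35026 = -20956*(-1/19038) - 21283*1/35026 = 10478/9519 - 21283/35026 = 164409551/333412494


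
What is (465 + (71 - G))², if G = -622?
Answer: 1340964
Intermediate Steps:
(465 + (71 - G))² = (465 + (71 - 1*(-622)))² = (465 + (71 + 622))² = (465 + 693)² = 1158² = 1340964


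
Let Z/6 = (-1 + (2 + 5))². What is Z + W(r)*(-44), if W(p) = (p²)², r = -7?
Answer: -105428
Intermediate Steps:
Z = 216 (Z = 6*(-1 + (2 + 5))² = 6*(-1 + 7)² = 6*6² = 6*36 = 216)
W(p) = p⁴
Z + W(r)*(-44) = 216 + (-7)⁴*(-44) = 216 + 2401*(-44) = 216 - 105644 = -105428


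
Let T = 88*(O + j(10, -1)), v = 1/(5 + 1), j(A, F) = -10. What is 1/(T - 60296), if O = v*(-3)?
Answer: -1/61220 ≈ -1.6335e-5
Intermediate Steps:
v = 1/6 ≈ 0.16667
O = -1/2 (O = (1/6)*(-3) = -1/2 ≈ -0.50000)
T = -924 (T = 88*(-1/2 - 10) = 88*(-21/2) = -924)
1/(T - 60296) = 1/(-924 - 60296) = 1/(-61220) = -1/61220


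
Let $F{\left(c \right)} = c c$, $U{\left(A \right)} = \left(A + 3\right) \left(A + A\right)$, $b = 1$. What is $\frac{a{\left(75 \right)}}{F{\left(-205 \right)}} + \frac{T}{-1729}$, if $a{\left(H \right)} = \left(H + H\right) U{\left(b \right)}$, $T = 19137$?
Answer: $- \frac{32086305}{2906449} \approx -11.04$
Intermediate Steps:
$U{\left(A \right)} = 2 A \left(3 + A\right)$ ($U{\left(A \right)} = \left(3 + A\right) 2 A = 2 A \left(3 + A\right)$)
$a{\left(H \right)} = 16 H$ ($a{\left(H \right)} = \left(H + H\right) 2 \cdot 1 \left(3 + 1\right) = 2 H 2 \cdot 1 \cdot 4 = 2 H 8 = 16 H$)
$F{\left(c \right)} = c^{2}$
$\frac{a{\left(75 \right)}}{F{\left(-205 \right)}} + \frac{T}{-1729} = \frac{16 \cdot 75}{\left(-205\right)^{2}} + \frac{19137}{-1729} = \frac{1200}{42025} + 19137 \left(- \frac{1}{1729}\right) = 1200 \cdot \frac{1}{42025} - \frac{19137}{1729} = \frac{48}{1681} - \frac{19137}{1729} = - \frac{32086305}{2906449}$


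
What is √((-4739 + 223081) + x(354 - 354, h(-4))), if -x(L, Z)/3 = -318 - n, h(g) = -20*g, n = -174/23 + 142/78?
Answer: √19603740949/299 ≈ 468.27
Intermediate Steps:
n = -5153/897 (n = -174*1/23 + 142*(1/78) = -174/23 + 71/39 = -5153/897 ≈ -5.7447)
x(L, Z) = 280093/299 (x(L, Z) = -3*(-318 - 1*(-5153/897)) = -3*(-318 + 5153/897) = -3*(-280093/897) = 280093/299)
√((-4739 + 223081) + x(354 - 354, h(-4))) = √((-4739 + 223081) + 280093/299) = √(218342 + 280093/299) = √(65564351/299) = √19603740949/299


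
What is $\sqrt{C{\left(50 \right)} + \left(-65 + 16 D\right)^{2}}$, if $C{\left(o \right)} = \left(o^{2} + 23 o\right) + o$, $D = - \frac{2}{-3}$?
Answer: $\frac{\sqrt{59869}}{3} \approx 81.56$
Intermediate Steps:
$D = \frac{2}{3}$ ($D = \left(-2\right) \left(- \frac{1}{3}\right) = \frac{2}{3} \approx 0.66667$)
$C{\left(o \right)} = o^{2} + 24 o$
$\sqrt{C{\left(50 \right)} + \left(-65 + 16 D\right)^{2}} = \sqrt{50 \left(24 + 50\right) + \left(-65 + 16 \cdot \frac{2}{3}\right)^{2}} = \sqrt{50 \cdot 74 + \left(-65 + \frac{32}{3}\right)^{2}} = \sqrt{3700 + \left(- \frac{163}{3}\right)^{2}} = \sqrt{3700 + \frac{26569}{9}} = \sqrt{\frac{59869}{9}} = \frac{\sqrt{59869}}{3}$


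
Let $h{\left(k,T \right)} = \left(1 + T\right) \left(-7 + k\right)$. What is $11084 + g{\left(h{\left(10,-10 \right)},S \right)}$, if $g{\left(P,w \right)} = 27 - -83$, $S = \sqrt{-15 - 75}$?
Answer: $11194$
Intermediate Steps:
$S = 3 i \sqrt{10}$ ($S = \sqrt{-90} = 3 i \sqrt{10} \approx 9.4868 i$)
$g{\left(P,w \right)} = 110$ ($g{\left(P,w \right)} = 27 + 83 = 110$)
$11084 + g{\left(h{\left(10,-10 \right)},S \right)} = 11084 + 110 = 11194$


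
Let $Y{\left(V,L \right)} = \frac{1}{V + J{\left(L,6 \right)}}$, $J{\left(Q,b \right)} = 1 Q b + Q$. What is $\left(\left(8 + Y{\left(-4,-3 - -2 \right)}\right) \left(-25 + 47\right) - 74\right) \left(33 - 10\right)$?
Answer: $2300$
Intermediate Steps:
$J{\left(Q,b \right)} = Q + Q b$ ($J{\left(Q,b \right)} = Q b + Q = Q + Q b$)
$Y{\left(V,L \right)} = \frac{1}{V + 7 L}$ ($Y{\left(V,L \right)} = \frac{1}{V + L \left(1 + 6\right)} = \frac{1}{V + L 7} = \frac{1}{V + 7 L}$)
$\left(\left(8 + Y{\left(-4,-3 - -2 \right)}\right) \left(-25 + 47\right) - 74\right) \left(33 - 10\right) = \left(\left(8 + \frac{1}{-4 + 7 \left(-3 - -2\right)}\right) \left(-25 + 47\right) - 74\right) \left(33 - 10\right) = \left(\left(8 + \frac{1}{-4 + 7 \left(-3 + 2\right)}\right) 22 - 74\right) \left(33 - 10\right) = \left(\left(8 + \frac{1}{-4 + 7 \left(-1\right)}\right) 22 - 74\right) 23 = \left(\left(8 + \frac{1}{-4 - 7}\right) 22 - 74\right) 23 = \left(\left(8 + \frac{1}{-11}\right) 22 - 74\right) 23 = \left(\left(8 - \frac{1}{11}\right) 22 - 74\right) 23 = \left(\frac{87}{11} \cdot 22 - 74\right) 23 = \left(174 - 74\right) 23 = 100 \cdot 23 = 2300$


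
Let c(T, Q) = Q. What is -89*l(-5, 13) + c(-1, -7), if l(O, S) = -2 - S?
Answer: 1328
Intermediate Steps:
-89*l(-5, 13) + c(-1, -7) = -89*(-2 - 1*13) - 7 = -89*(-2 - 13) - 7 = -89*(-15) - 7 = 1335 - 7 = 1328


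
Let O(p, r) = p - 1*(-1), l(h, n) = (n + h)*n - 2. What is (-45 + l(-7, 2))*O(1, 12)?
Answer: -114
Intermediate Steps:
l(h, n) = -2 + n*(h + n) (l(h, n) = (h + n)*n - 2 = n*(h + n) - 2 = -2 + n*(h + n))
O(p, r) = 1 + p (O(p, r) = p + 1 = 1 + p)
(-45 + l(-7, 2))*O(1, 12) = (-45 + (-2 + 2**2 - 7*2))*(1 + 1) = (-45 + (-2 + 4 - 14))*2 = (-45 - 12)*2 = -57*2 = -114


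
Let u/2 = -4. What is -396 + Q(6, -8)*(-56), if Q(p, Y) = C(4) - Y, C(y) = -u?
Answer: -1292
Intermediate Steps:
u = -8 (u = 2*(-4) = -8)
C(y) = 8 (C(y) = -1*(-8) = 8)
Q(p, Y) = 8 - Y
-396 + Q(6, -8)*(-56) = -396 + (8 - 1*(-8))*(-56) = -396 + (8 + 8)*(-56) = -396 + 16*(-56) = -396 - 896 = -1292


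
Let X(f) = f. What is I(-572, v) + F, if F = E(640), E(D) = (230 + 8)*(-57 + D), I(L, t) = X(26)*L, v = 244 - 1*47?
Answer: 123882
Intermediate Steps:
v = 197 (v = 244 - 47 = 197)
I(L, t) = 26*L
E(D) = -13566 + 238*D (E(D) = 238*(-57 + D) = -13566 + 238*D)
F = 138754 (F = -13566 + 238*640 = -13566 + 152320 = 138754)
I(-572, v) + F = 26*(-572) + 138754 = -14872 + 138754 = 123882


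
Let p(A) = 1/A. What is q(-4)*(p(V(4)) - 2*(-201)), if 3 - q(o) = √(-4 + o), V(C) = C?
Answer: 4827/4 - 1609*I*√2/2 ≈ 1206.8 - 1137.7*I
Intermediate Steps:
q(o) = 3 - √(-4 + o)
q(-4)*(p(V(4)) - 2*(-201)) = (3 - √(-4 - 4))*(1/4 - 2*(-201)) = (3 - √(-8))*(¼ + 402) = (3 - 2*I*√2)*(1609/4) = 4827/4 - 1609*I*√2/2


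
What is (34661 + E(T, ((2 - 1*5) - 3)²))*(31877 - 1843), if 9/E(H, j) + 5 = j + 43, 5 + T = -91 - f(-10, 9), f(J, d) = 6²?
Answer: 38517448691/37 ≈ 1.0410e+9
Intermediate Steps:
f(J, d) = 36
T = -132 (T = -5 + (-91 - 1*36) = -5 + (-91 - 36) = -5 - 127 = -132)
E(H, j) = 9/(38 + j) (E(H, j) = 9/(-5 + (j + 43)) = 9/(-5 + (43 + j)) = 9/(38 + j))
(34661 + E(T, ((2 - 1*5) - 3)²))*(31877 - 1843) = (34661 + 9/(38 + ((2 - 1*5) - 3)²))*(31877 - 1843) = (34661 + 9/(38 + ((2 - 5) - 3)²))*30034 = (34661 + 9/(38 + (-3 - 3)²))*30034 = (34661 + 9/(38 + (-6)²))*30034 = (34661 + 9/(38 + 36))*30034 = (34661 + 9/74)*30034 = (2564923/74)*30034 = 38517448691/37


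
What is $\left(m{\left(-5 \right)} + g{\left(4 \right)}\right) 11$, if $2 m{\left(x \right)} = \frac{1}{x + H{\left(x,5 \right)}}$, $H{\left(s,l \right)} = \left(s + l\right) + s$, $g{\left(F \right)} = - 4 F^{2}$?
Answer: $- \frac{14091}{20} \approx -704.55$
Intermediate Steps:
$H{\left(s,l \right)} = l + 2 s$ ($H{\left(s,l \right)} = \left(l + s\right) + s = l + 2 s$)
$m{\left(x \right)} = \frac{1}{2 \left(5 + 3 x\right)}$ ($m{\left(x \right)} = \frac{1}{2 \left(x + \left(5 + 2 x\right)\right)} = \frac{1}{2 \left(5 + 3 x\right)}$)
$\left(m{\left(-5 \right)} + g{\left(4 \right)}\right) 11 = \left(\frac{1}{2 \left(5 + 3 \left(-5\right)\right)} - 4 \cdot 4^{2}\right) 11 = \left(\frac{1}{2 \left(5 - 15\right)} - 64\right) 11 = \left(\frac{1}{2 \left(-10\right)} - 64\right) 11 = \left(\frac{1}{2} \left(- \frac{1}{10}\right) - 64\right) 11 = \left(- \frac{1}{20} - 64\right) 11 = \left(- \frac{1281}{20}\right) 11 = - \frac{14091}{20}$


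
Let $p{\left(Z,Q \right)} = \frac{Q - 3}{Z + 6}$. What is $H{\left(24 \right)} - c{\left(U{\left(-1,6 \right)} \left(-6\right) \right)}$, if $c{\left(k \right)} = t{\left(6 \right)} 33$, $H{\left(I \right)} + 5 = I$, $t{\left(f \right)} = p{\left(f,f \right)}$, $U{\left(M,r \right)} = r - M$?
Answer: $\frac{43}{4} \approx 10.75$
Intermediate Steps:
$p{\left(Z,Q \right)} = \frac{-3 + Q}{6 + Z}$
$t{\left(f \right)} = \frac{-3 + f}{6 + f}$
$H{\left(I \right)} = -5 + I$
$c{\left(k \right)} = \frac{33}{4}$ ($c{\left(k \right)} = \frac{-3 + 6}{6 + 6} \cdot 33 = \frac{1}{12} \cdot 3 \cdot 33 = \frac{1}{4} \cdot 33 = \frac{33}{4}$)
$H{\left(24 \right)} - c{\left(U{\left(-1,6 \right)} \left(-6\right) \right)} = \left(-5 + 24\right) - \frac{33}{4} = 19 - \frac{33}{4} = \frac{43}{4}$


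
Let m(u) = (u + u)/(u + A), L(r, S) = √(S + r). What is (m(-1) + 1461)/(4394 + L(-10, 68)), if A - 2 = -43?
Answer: 67408354/202725369 - 15341*√58/202725369 ≈ 0.33193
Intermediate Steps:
A = -41 (A = 2 - 43 = -41)
m(u) = 2*u/(-41 + u) (m(u) = (u + u)/(u - 41) = (2*u)/(-41 + u) = 2*u/(-41 + u))
(m(-1) + 1461)/(4394 + L(-10, 68)) = (2*(-1)/(-41 - 1) + 1461)/(4394 + √(68 - 10)) = (2*(-1)/(-42) + 1461)/(4394 + √58) = (2*(-1)*(-1/42) + 1461)/(4394 + √58) = (1/21 + 1461)/(4394 + √58) = 30682/(21*(4394 + √58))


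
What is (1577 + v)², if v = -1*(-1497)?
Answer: 9449476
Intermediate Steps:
v = 1497
(1577 + v)² = (1577 + 1497)² = 3074² = 9449476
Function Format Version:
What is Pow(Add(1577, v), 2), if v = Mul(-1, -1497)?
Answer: 9449476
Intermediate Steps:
v = 1497
Pow(Add(1577, v), 2) = Pow(Add(1577, 1497), 2) = Pow(3074, 2) = 9449476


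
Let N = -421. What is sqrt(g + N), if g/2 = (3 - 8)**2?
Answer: I*sqrt(371) ≈ 19.261*I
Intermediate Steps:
g = 50 (g = 2*(3 - 8)**2 = 2*(-5)**2 = 2*25 = 50)
sqrt(g + N) = sqrt(50 - 421) = sqrt(-371) = I*sqrt(371)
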